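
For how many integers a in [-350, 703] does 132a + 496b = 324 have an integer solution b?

gcd(496, 132) = 4  (496 = 3*132 + 100, 132 = 1*100 + 32, 100 = 3*32 + 4, 32 = 8*4).
Back-substituting, 132*(-15) + 496*(4) = 4.
Scale by 81: particular solution (-1215, 324); reduce a mod 124: (25, -6).
General solution: a = 25 + 124t, b = -6 - 33t for integer t.
-350 ≤ 25 + 124t ≤ 703 gives t ∈ [-3, 5], which is 9 values.

9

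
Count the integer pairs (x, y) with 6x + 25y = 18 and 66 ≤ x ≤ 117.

2

gcd(25, 6) = 1.
By Bézout, 6*(-4) + 25*(1) = 1.
Particular solution: (3, 0).
General solution: x = 3 + 25t, y = 0 - 6t for integer t.
66 ≤ 3 + 25t ≤ 117 gives t ∈ [3, 4], which is 2 values.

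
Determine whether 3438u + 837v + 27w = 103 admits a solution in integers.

no

gcd(3438, 837) = 9  (3438 = 4·837 + 90, 837 = 9·90 + 27, 90 = 3·27 + 9, 27 = 3·9).
gcd(9, 27) = 9.
9 does not divide 103 (remainder 4), so no integer solutions.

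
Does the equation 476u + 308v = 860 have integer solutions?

gcd(476, 308) = 28  (476 = 1×308 + 168, 308 = 1×168 + 140, 168 = 1×140 + 28, 140 = 5×28).
28 does not divide 860 (remainder 20), so no integer solutions.

no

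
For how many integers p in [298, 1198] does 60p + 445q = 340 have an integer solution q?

10

gcd(445, 60) = 5.
By Bézout, 60*(-37) + 445*(5) = 5.
Particular solution: (65, -8).
General solution: p = 65 + 89t, q = -8 - 12t for integer t.
298 ≤ 65 + 89t ≤ 1198 gives t ∈ [3, 12], which is 10 values.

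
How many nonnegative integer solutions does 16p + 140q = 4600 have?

8

gcd(140, 16) = 4  (140 = 8*16 + 12, 16 = 1*12 + 4, 12 = 3*4).
Back-substituting, 16*(9) + 140*(-1) = 4.
Scale by 1150: one solution is (10350, -1150). Reduce p mod 35: (25, 30).
General: p = 25 + 35t, q = 30 - 4t.
p ≥ 0 ⇒ t ≥ 0; q ≥ 0 ⇒ t ≤ 7. So t ∈ [0, 7]: 8 solutions.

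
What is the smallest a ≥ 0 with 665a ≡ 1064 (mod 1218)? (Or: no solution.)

106

gcd(1218, 665) = 7  (1218 = 1×665 + 553, 665 = 1×553 + 112, 553 = 4×112 + 105, 112 = 1×105 + 7, 105 = 15×7).
7 divides 1064, so solutions exist.
Back-substituting, 665×(11) + 1218×(-6) = 7.
So 665×(11) ≡ 7 (mod 1218); multiply by 152: a ≡ 1672 (mod 174).
Smallest nonnegative: a = 1672 mod 174 = 106.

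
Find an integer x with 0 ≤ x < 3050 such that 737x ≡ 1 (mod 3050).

2123

gcd(3050, 737) = 1  (3050 = 4·737 + 102, 737 = 7·102 + 23, 102 = 4·23 + 10, 23 = 2·10 + 3, 10 = 3·3 + 1, 3 = 3·1).
Back-substituting, 737·(-927) + 3050·(224) = 1.
So 737·-927 ≡ 1 (mod 3050), and -927 mod 3050 = 2123.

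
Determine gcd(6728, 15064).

gcd(15064, 6728) = 8  (15064 = 2×6728 + 1608, 6728 = 4×1608 + 296, 1608 = 5×296 + 128, 296 = 2×128 + 40, 128 = 3×40 + 8, 40 = 5×8).

8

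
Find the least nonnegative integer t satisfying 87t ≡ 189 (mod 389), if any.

29

gcd(389, 87) = 1  (389 = 4·87 + 41, 87 = 2·41 + 5, 41 = 8·5 + 1, 5 = 5·1).
1 divides 189, so solutions exist.
Back-substituting, 87·(-76) + 389·(17) = 1.
So 87·(-76) ≡ 1 (mod 389); multiply by 189: t ≡ -14364 (mod 389).
Smallest nonnegative: t = -14364 mod 389 = 29.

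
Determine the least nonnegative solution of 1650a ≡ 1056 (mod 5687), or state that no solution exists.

42

gcd(5687, 1650) = 11.
11 divides 1056, so solutions exist.
By Bézout, 1650*(162) + 5687*(-47) = 11.
So 1650*(162) ≡ 11 (mod 5687); multiply by 96: a ≡ 15552 (mod 517).
Smallest nonnegative: a = 15552 mod 517 = 42.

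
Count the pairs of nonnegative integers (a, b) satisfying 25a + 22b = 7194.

14

gcd(25, 22) = 1  (25 = 1*22 + 3, 22 = 7*3 + 1, 3 = 3*1).
Back-substituting, 25*(-7) + 22*(8) = 1.
Scale by 7194: one solution is (-50358, 57552). Reduce a mod 22: (0, 327).
General: a = 0 + 22t, b = 327 - 25t.
a ≥ 0 ⇒ t ≥ 0; b ≥ 0 ⇒ t ≤ 13. So t ∈ [0, 13]: 14 solutions.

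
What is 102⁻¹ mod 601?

383

gcd(601, 102) = 1  (601 = 5·102 + 91, 102 = 1·91 + 11, 91 = 8·11 + 3, 11 = 3·3 + 2, 3 = 1·2 + 1, 2 = 2·1).
Back-substituting, 102·(-218) + 601·(37) = 1.
So 102·-218 ≡ 1 (mod 601), and -218 mod 601 = 383.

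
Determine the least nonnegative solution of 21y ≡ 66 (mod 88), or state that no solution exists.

66

gcd(88, 21):
  88 = 4*21 + 4
  21 = 5*4 + 1
  4 = 4*1
so gcd(88, 21) = 1.
1 divides 66, so solutions exist.
Back-substitute for Bézout coefficients:
  1 = 21 - 5*4
  ... = 21*(21) + 88*(-5)
So 21*(21) ≡ 1 (mod 88); multiply by 66: y ≡ 1386 (mod 88).
Smallest nonnegative: y = 1386 mod 88 = 66.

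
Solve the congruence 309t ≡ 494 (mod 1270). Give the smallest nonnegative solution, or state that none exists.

gcd(1270, 309) = 1.
1 divides 494, so solutions exist.
By Bézout, 309*(-411) + 1270*(100) = 1.
So 309*(-411) ≡ 1 (mod 1270); multiply by 494: t ≡ -203034 (mod 1270).
Smallest nonnegative: t = -203034 mod 1270 = 166.

166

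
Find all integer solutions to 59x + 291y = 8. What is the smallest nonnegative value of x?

10

gcd(291, 59) = 1  (291 = 4*59 + 55, 59 = 1*55 + 4, 55 = 13*4 + 3, 4 = 1*3 + 1, 3 = 3*1).
1 divides 8, so solutions exist.
Back-substituting, 59*(74) + 291*(-15) = 1.
Scale by 8/1 = 8: (x₀, y₀) = (592, -120).
General solution: x = 592 + 291t, y = -120 - 59t for integer t.
x ≥ 0: smallest is 592 mod 291 = 10 (at t = -2), with y = -2.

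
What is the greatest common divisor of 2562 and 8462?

gcd(8462, 2562):
  8462 = 3·2562 + 776
  2562 = 3·776 + 234
  776 = 3·234 + 74
  234 = 3·74 + 12
  74 = 6·12 + 2
  12 = 6·2
so gcd(8462, 2562) = 2.

2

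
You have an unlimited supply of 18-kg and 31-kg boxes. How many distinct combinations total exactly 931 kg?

Need nonnegative integers with 18j + 31k = 931.
gcd(18, 31) = 1, and 18·(-12) + 31·(7) = 1.
So (j₀, k₀) = (-11172, 6517); general j = -11172 + 31t, k = 6517 - 18t.
j ≥ 0 ⇒ t ≥ 361; k ≥ 0 ⇒ t ≤ 362. That's 2 values of t.

2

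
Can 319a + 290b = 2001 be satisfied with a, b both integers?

gcd(319, 290) = 29  (319 = 1*290 + 29, 290 = 10*29).
29 divides 2001, so integer solutions exist.

yes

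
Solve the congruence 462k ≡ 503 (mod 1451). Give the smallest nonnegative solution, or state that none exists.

959

gcd(1451, 462) = 1  (1451 = 3*462 + 65, 462 = 7*65 + 7, 65 = 9*7 + 2, 7 = 3*2 + 1, 2 = 2*1).
1 divides 503, so solutions exist.
Back-substituting, 462*(625) + 1451*(-199) = 1.
So 462*(625) ≡ 1 (mod 1451); multiply by 503: k ≡ 314375 (mod 1451).
Smallest nonnegative: k = 314375 mod 1451 = 959.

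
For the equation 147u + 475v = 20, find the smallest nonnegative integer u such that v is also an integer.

gcd(475, 147) = 1.
1 divides 20, so solutions exist.
By Bézout, 147·(-42) + 475·(13) = 1.
Scale by 20/1 = 20: (u₀, v₀) = (-840, 260).
General solution: u = -840 + 475t, v = 260 - 147t for integer t.
u ≥ 0: smallest is -840 mod 475 = 110 (at t = 2), with v = -34.

110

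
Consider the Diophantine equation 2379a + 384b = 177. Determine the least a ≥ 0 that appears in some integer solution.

gcd(2379, 384):
  2379 = 6·384 + 75
  384 = 5·75 + 9
  75 = 8·9 + 3
  9 = 3·3
so gcd(2379, 384) = 3.
3 divides 177, so solutions exist.
Back-substitute for Bézout coefficients:
  3 = 75 - 8·9
  ... = 2379·(41) + 384·(-254)
Scale by 177/3 = 59: (a₀, b₀) = (2419, -14986).
General solution: a = 2419 + 128t, b = -14986 - 793t for integer t.
a ≥ 0: smallest is 2419 mod 128 = 115 (at t = -18), with b = -712.

115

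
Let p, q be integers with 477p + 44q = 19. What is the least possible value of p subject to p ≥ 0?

35

gcd(477, 44):
  477 = 10×44 + 37
  44 = 1×37 + 7
  37 = 5×7 + 2
  7 = 3×2 + 1
  2 = 2×1
so gcd(477, 44) = 1.
1 divides 19, so solutions exist.
Back-substitute for Bézout coefficients:
  1 = 7 - 3×2
  ... = 477×(-19) + 44×(206)
Scale by 19/1 = 19: (p₀, q₀) = (-361, 3914).
General solution: p = -361 + 44t, q = 3914 - 477t for integer t.
p ≥ 0: smallest is -361 mod 44 = 35 (at t = 9), with q = -379.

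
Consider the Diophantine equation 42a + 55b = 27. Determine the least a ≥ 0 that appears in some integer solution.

36

gcd(55, 42) = 1  (55 = 1×42 + 13, 42 = 3×13 + 3, 13 = 4×3 + 1, 3 = 3×1).
1 divides 27, so solutions exist.
Back-substituting, 42×(-17) + 55×(13) = 1.
Scale by 27/1 = 27: (a₀, b₀) = (-459, 351).
General solution: a = -459 + 55t, b = 351 - 42t for integer t.
a ≥ 0: smallest is -459 mod 55 = 36 (at t = 9), with b = -27.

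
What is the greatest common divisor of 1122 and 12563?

17

gcd(12563, 1122):
  12563 = 11*1122 + 221
  1122 = 5*221 + 17
  221 = 13*17
so gcd(12563, 1122) = 17.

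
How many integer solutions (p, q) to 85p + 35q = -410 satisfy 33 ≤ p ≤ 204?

gcd(85, 35) = 5  (85 = 2*35 + 15, 35 = 2*15 + 5, 15 = 3*5).
Back-substituting, 85*(-2) + 35*(5) = 5.
Scale by -82: particular solution (164, -410); reduce p mod 7: (3, -19).
General solution: p = 3 + 7t, q = -19 - 17t for integer t.
33 ≤ 3 + 7t ≤ 204 gives t ∈ [5, 28], which is 24 values.

24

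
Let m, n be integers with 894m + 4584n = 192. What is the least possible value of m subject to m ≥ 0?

72

gcd(4584, 894):
  4584 = 5*894 + 114
  894 = 7*114 + 96
  114 = 1*96 + 18
  96 = 5*18 + 6
  18 = 3*6
so gcd(4584, 894) = 6.
6 divides 192, so solutions exist.
Back-substitute for Bézout coefficients:
  6 = 96 - 5*18
  ... = 894*(241) + 4584*(-47)
Scale by 192/6 = 32: (m₀, n₀) = (7712, -1504).
General solution: m = 7712 + 764t, n = -1504 - 149t for integer t.
m ≥ 0: smallest is 7712 mod 764 = 72 (at t = -10), with n = -14.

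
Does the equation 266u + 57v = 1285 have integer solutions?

gcd(266, 57):
  266 = 4×57 + 38
  57 = 1×38 + 19
  38 = 2×19
so gcd(266, 57) = 19.
19 does not divide 1285 (remainder 12), so no integer solutions.

no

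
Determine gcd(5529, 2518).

1

gcd(5529, 2518) = 1  (5529 = 2·2518 + 493, 2518 = 5·493 + 53, 493 = 9·53 + 16, 53 = 3·16 + 5, 16 = 3·5 + 1, 5 = 5·1).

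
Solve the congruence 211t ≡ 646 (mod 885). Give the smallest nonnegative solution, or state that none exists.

gcd(885, 211):
  885 = 4·211 + 41
  211 = 5·41 + 6
  41 = 6·6 + 5
  6 = 1·5 + 1
  5 = 5·1
so gcd(885, 211) = 1.
1 divides 646, so solutions exist.
Back-substitute for Bézout coefficients:
  1 = 6 - 1·5
  ... = 211·(151) + 885·(-36)
So 211·(151) ≡ 1 (mod 885); multiply by 646: t ≡ 97546 (mod 885).
Smallest nonnegative: t = 97546 mod 885 = 196.

196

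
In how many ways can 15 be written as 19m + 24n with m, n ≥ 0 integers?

gcd(24, 19) = 1.
By Bézout, 19*(-5) + 24*(4) = 1.
One solution: (21, -16).
General: m = 21 + 24t, n = -16 - 19t.
m ≥ 0 ⇒ t ≥ 0; n ≥ 0 ⇒ t ≤ -1. So t ∈ [0, -1]: 0 solutions.

0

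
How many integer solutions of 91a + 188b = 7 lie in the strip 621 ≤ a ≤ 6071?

29

gcd(188, 91) = 1.
By Bézout, 91·(31) + 188·(-15) = 1.
Particular solution: (29, -14).
General solution: a = 29 + 188t, b = -14 - 91t for integer t.
621 ≤ 29 + 188t ≤ 6071 gives t ∈ [4, 32], which is 29 values.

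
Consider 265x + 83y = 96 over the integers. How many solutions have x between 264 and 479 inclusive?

gcd(265, 83):
  265 = 3·83 + 16
  83 = 5·16 + 3
  16 = 5·3 + 1
  3 = 3·1
so gcd(265, 83) = 1.
Back-substitute for Bézout coefficients:
  1 = 16 - 5·3
  ... = 265·(26) + 83·(-83)
Scale by 96: particular solution (2496, -7968); reduce x mod 83: (6, -18).
General solution: x = 6 + 83t, y = -18 - 265t for integer t.
264 ≤ 6 + 83t ≤ 479 gives t ∈ [4, 5], which is 2 values.

2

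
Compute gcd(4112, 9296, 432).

16

gcd(9296, 4112):
  9296 = 2*4112 + 1072
  4112 = 3*1072 + 896
  1072 = 1*896 + 176
  896 = 5*176 + 16
  176 = 11*16
so gcd(9296, 4112) = 16.
gcd(16, 432) = 16.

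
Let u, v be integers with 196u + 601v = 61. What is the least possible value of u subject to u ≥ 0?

gcd(601, 196):
  601 = 3*196 + 13
  196 = 15*13 + 1
  13 = 13*1
so gcd(601, 196) = 1.
1 divides 61, so solutions exist.
Back-substitute for Bézout coefficients:
  1 = 196 - 15*13
  ... = 196*(46) + 601*(-15)
Scale by 61/1 = 61: (u₀, v₀) = (2806, -915).
General solution: u = 2806 + 601t, v = -915 - 196t for integer t.
u ≥ 0: smallest is 2806 mod 601 = 402 (at t = -4), with v = -131.

402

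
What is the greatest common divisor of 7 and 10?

gcd(10, 7) = 1  (10 = 1·7 + 3, 7 = 2·3 + 1, 3 = 3·1).

1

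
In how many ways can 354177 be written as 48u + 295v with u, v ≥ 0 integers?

gcd(295, 48) = 1.
By Bézout, 48·(-43) + 295·(7) = 1.
One solution: (59, 1191).
General: u = 59 + 295t, v = 1191 - 48t.
u ≥ 0 ⇒ t ≥ 0; v ≥ 0 ⇒ t ≤ 24. So t ∈ [0, 24]: 25 solutions.

25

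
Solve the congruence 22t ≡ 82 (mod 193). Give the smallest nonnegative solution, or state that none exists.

109

gcd(193, 22) = 1.
1 divides 82, so solutions exist.
By Bézout, 22·(79) + 193·(-9) = 1.
So 22·(79) ≡ 1 (mod 193); multiply by 82: t ≡ 6478 (mod 193).
Smallest nonnegative: t = 6478 mod 193 = 109.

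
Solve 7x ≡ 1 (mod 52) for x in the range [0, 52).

gcd(52, 7):
  52 = 7·7 + 3
  7 = 2·3 + 1
  3 = 3·1
so gcd(52, 7) = 1.
Back-substitute for Bézout coefficients:
  1 = 7 - 2·3
  ... = 7·(15) + 52·(-2)
So 7·15 ≡ 1 (mod 52), and 15 mod 52 = 15.

15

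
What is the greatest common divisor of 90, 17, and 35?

1

gcd(90, 17) = 1  (90 = 5*17 + 5, 17 = 3*5 + 2, 5 = 2*2 + 1, 2 = 2*1).
gcd(1, 35) = 1.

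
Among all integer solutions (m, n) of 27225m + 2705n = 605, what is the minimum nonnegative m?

gcd(27225, 2705):
  27225 = 10*2705 + 175
  2705 = 15*175 + 80
  175 = 2*80 + 15
  80 = 5*15 + 5
  15 = 3*5
so gcd(27225, 2705) = 5.
5 divides 605, so solutions exist.
Back-substitute for Bézout coefficients:
  5 = 80 - 5*15
  ... = 27225*(-170) + 2705*(1711)
Scale by 605/5 = 121: (m₀, n₀) = (-20570, 207031).
General solution: m = -20570 + 541t, n = 207031 - 5445t for integer t.
m ≥ 0: smallest is -20570 mod 541 = 529 (at t = 39), with n = -5324.

529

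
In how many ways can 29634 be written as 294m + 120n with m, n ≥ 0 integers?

gcd(294, 120) = 6.
By Bézout, 294·(9) + 120·(-22) = 6.
One solution: (11, 220).
General: m = 11 + 20t, n = 220 - 49t.
m ≥ 0 ⇒ t ≥ 0; n ≥ 0 ⇒ t ≤ 4. So t ∈ [0, 4]: 5 solutions.

5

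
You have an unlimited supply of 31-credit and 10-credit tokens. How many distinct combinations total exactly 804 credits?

3

Need nonnegative integers with 31j + 10k = 804.
gcd(31, 10) = 1, and 31·(1) + 10·(-3) = 1.
So (j₀, k₀) = (804, -2412); general j = 804 + 10t, k = -2412 - 31t.
j ≥ 0 ⇒ t ≥ -80; k ≥ 0 ⇒ t ≤ -78. That's 3 values of t.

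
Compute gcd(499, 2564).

gcd(2564, 499):
  2564 = 5×499 + 69
  499 = 7×69 + 16
  69 = 4×16 + 5
  16 = 3×5 + 1
  5 = 5×1
so gcd(2564, 499) = 1.

1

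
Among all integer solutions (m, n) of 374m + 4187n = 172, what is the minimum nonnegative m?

605

gcd(4187, 374):
  4187 = 11×374 + 73
  374 = 5×73 + 9
  73 = 8×9 + 1
  9 = 9×1
so gcd(4187, 374) = 1.
1 divides 172, so solutions exist.
Back-substitute for Bézout coefficients:
  1 = 73 - 8×9
  ... = 374×(-459) + 4187×(41)
Scale by 172/1 = 172: (m₀, n₀) = (-78948, 7052).
General solution: m = -78948 + 4187t, n = 7052 - 374t for integer t.
m ≥ 0: smallest is -78948 mod 4187 = 605 (at t = 19), with n = -54.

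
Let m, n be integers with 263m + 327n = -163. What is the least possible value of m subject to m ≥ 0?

gcd(327, 263):
  327 = 1×263 + 64
  263 = 4×64 + 7
  64 = 9×7 + 1
  7 = 7×1
so gcd(327, 263) = 1.
1 divides -163, so solutions exist.
Back-substitute for Bézout coefficients:
  1 = 64 - 9×7
  ... = 263×(-46) + 327×(37)
Scale by -163/1 = -163: (m₀, n₀) = (7498, -6031).
General solution: m = 7498 + 327t, n = -6031 - 263t for integer t.
m ≥ 0: smallest is 7498 mod 327 = 304 (at t = -22), with n = -245.

304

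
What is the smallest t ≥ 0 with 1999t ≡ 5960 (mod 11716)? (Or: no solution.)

9316

gcd(11716, 1999):
  11716 = 5×1999 + 1721
  1999 = 1×1721 + 278
  1721 = 6×278 + 53
  278 = 5×53 + 13
  53 = 4×13 + 1
  13 = 13×1
so gcd(11716, 1999) = 1.
1 divides 5960, so solutions exist.
Back-substitute for Bézout coefficients:
  1 = 53 - 4×13
  ... = 1999×(-885) + 11716×(151)
So 1999×(-885) ≡ 1 (mod 11716); multiply by 5960: t ≡ -5274600 (mod 11716).
Smallest nonnegative: t = -5274600 mod 11716 = 9316.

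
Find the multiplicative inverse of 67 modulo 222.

169

gcd(222, 67):
  222 = 3·67 + 21
  67 = 3·21 + 4
  21 = 5·4 + 1
  4 = 4·1
so gcd(222, 67) = 1.
Back-substitute for Bézout coefficients:
  1 = 21 - 5·4
  ... = 67·(-53) + 222·(16)
So 67·-53 ≡ 1 (mod 222), and -53 mod 222 = 169.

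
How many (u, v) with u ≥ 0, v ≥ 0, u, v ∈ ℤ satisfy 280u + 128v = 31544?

gcd(280, 128) = 8  (280 = 2·128 + 24, 128 = 5·24 + 8, 24 = 3·8).
Back-substituting, 280·(-5) + 128·(11) = 8.
Scale by 3943: one solution is (-19715, 43373). Reduce u mod 16: (13, 218).
General: u = 13 + 16t, v = 218 - 35t.
u ≥ 0 ⇒ t ≥ 0; v ≥ 0 ⇒ t ≤ 6. So t ∈ [0, 6]: 7 solutions.

7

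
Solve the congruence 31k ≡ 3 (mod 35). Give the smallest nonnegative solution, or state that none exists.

8

gcd(35, 31) = 1.
1 divides 3, so solutions exist.
By Bézout, 31·(-9) + 35·(8) = 1.
So 31·(-9) ≡ 1 (mod 35); multiply by 3: k ≡ -27 (mod 35).
Smallest nonnegative: k = -27 mod 35 = 8.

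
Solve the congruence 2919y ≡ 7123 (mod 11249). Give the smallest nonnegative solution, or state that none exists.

gcd(11249, 2919) = 7.
7 does not divide 7123, so the congruence has no solution.

no solution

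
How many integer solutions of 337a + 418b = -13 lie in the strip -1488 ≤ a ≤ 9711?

27

gcd(418, 337) = 1  (418 = 1*337 + 81, 337 = 4*81 + 13, 81 = 6*13 + 3, 13 = 4*3 + 1, 3 = 3*1).
Back-substituting, 337*(129) + 418*(-104) = 1.
Scale by -13: particular solution (-1677, 1352); reduce a mod 418: (413, -333).
General solution: a = 413 + 418t, b = -333 - 337t for integer t.
-1488 ≤ 413 + 418t ≤ 9711 gives t ∈ [-4, 22], which is 27 values.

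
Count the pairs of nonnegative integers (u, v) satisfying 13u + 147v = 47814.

gcd(147, 13):
  147 = 11×13 + 4
  13 = 3×4 + 1
  4 = 4×1
so gcd(147, 13) = 1.
Back-substitute for Bézout coefficients:
  1 = 13 - 3×4
  ... = 13×(34) + 147×(-3)
Scale by 47814: one solution is (1625676, -143442). Reduce u mod 147: (3, 325).
General: u = 3 + 147t, v = 325 - 13t.
u ≥ 0 ⇒ t ≥ 0; v ≥ 0 ⇒ t ≤ 25. So t ∈ [0, 25]: 26 solutions.

26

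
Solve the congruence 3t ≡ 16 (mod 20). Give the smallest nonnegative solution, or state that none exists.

gcd(20, 3) = 1.
1 divides 16, so solutions exist.
By Bézout, 3×(7) + 20×(-1) = 1.
So 3×(7) ≡ 1 (mod 20); multiply by 16: t ≡ 112 (mod 20).
Smallest nonnegative: t = 112 mod 20 = 12.

12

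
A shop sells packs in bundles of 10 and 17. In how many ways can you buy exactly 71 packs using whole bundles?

1

Need nonnegative integers with 10j + 17k = 71.
gcd(10, 17) = 1, and 10·(-5) + 17·(3) = 1.
So (j₀, k₀) = (-355, 213); general j = -355 + 17t, k = 213 - 10t.
j ≥ 0 ⇒ t ≥ 21; k ≥ 0 ⇒ t ≤ 21. That's 1 value of t.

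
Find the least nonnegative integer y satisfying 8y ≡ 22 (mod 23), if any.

gcd(23, 8) = 1  (23 = 2·8 + 7, 8 = 1·7 + 1, 7 = 7·1).
1 divides 22, so solutions exist.
Back-substituting, 8·(3) + 23·(-1) = 1.
So 8·(3) ≡ 1 (mod 23); multiply by 22: y ≡ 66 (mod 23).
Smallest nonnegative: y = 66 mod 23 = 20.

20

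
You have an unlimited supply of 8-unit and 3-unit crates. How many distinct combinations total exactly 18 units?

1

Need nonnegative integers with 8j + 3k = 18.
gcd(8, 3) = 1, and 8·(-1) + 3·(3) = 1.
So (j₀, k₀) = (-18, 54); general j = -18 + 3t, k = 54 - 8t.
j ≥ 0 ⇒ t ≥ 6; k ≥ 0 ⇒ t ≤ 6. That's 1 value of t.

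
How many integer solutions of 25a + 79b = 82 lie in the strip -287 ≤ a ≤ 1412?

gcd(79, 25):
  79 = 3·25 + 4
  25 = 6·4 + 1
  4 = 4·1
so gcd(79, 25) = 1.
Back-substitute for Bézout coefficients:
  1 = 25 - 6·4
  ... = 25·(19) + 79·(-6)
Scale by 82: particular solution (1558, -492); reduce a mod 79: (57, -17).
General solution: a = 57 + 79t, b = -17 - 25t for integer t.
-287 ≤ 57 + 79t ≤ 1412 gives t ∈ [-4, 17], which is 22 values.

22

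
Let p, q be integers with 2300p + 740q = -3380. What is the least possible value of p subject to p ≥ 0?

4

gcd(2300, 740) = 20.
20 divides -3380, so solutions exist.
By Bézout, 2300×(-9) + 740×(28) = 20.
Scale by -3380/20 = -169: (p₀, q₀) = (1521, -4732).
General solution: p = 1521 + 37t, q = -4732 - 115t for integer t.
p ≥ 0: smallest is 1521 mod 37 = 4 (at t = -41), with q = -17.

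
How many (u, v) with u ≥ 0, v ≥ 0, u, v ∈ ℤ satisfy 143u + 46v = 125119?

19

gcd(143, 46):
  143 = 3·46 + 5
  46 = 9·5 + 1
  5 = 5·1
so gcd(143, 46) = 1.
Back-substitute for Bézout coefficients:
  1 = 46 - 9·5
  ... = 143·(-9) + 46·(28)
Scale by 125119: one solution is (-1126071, 3503332). Reduce u mod 46: (9, 2692).
General: u = 9 + 46t, v = 2692 - 143t.
u ≥ 0 ⇒ t ≥ 0; v ≥ 0 ⇒ t ≤ 18. So t ∈ [0, 18]: 19 solutions.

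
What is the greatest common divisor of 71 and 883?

gcd(883, 71):
  883 = 12×71 + 31
  71 = 2×31 + 9
  31 = 3×9 + 4
  9 = 2×4 + 1
  4 = 4×1
so gcd(883, 71) = 1.

1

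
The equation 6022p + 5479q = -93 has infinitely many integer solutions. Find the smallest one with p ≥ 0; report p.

gcd(6022, 5479):
  6022 = 1·5479 + 543
  5479 = 10·543 + 49
  543 = 11·49 + 4
  49 = 12·4 + 1
  4 = 4·1
so gcd(6022, 5479) = 1.
1 divides -93, so solutions exist.
Back-substitute for Bézout coefficients:
  1 = 49 - 12·4
  ... = 6022·(-1342) + 5479·(1475)
Scale by -93/1 = -93: (p₀, q₀) = (124806, -137175).
General solution: p = 124806 + 5479t, q = -137175 - 6022t for integer t.
p ≥ 0: smallest is 124806 mod 5479 = 4268 (at t = -22), with q = -4691.

4268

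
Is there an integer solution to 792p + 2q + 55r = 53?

gcd(792, 2) = 2  (792 = 396*2).
gcd(2, 55) = 1.
1 divides 53, so integer solutions exist.

yes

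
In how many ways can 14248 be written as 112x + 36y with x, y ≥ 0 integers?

14

gcd(112, 36):
  112 = 3*36 + 4
  36 = 9*4
so gcd(112, 36) = 4.
Back-substitute for Bézout coefficients:
  4 = 112 - 3*36
  ... = 112*(1) + 36*(-3)
Scale by 3562: one solution is (3562, -10686). Reduce x mod 9: (7, 374).
General: x = 7 + 9t, y = 374 - 28t.
x ≥ 0 ⇒ t ≥ 0; y ≥ 0 ⇒ t ≤ 13. So t ∈ [0, 13]: 14 solutions.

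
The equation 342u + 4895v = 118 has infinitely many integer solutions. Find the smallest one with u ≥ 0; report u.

gcd(4895, 342):
  4895 = 14*342 + 107
  342 = 3*107 + 21
  107 = 5*21 + 2
  21 = 10*2 + 1
  2 = 2*1
so gcd(4895, 342) = 1.
1 divides 118, so solutions exist.
Back-substitute for Bézout coefficients:
  1 = 21 - 10*2
  ... = 342*(2333) + 4895*(-163)
Scale by 118/1 = 118: (u₀, v₀) = (275294, -19234).
General solution: u = 275294 + 4895t, v = -19234 - 342t for integer t.
u ≥ 0: smallest is 275294 mod 4895 = 1174 (at t = -56), with v = -82.

1174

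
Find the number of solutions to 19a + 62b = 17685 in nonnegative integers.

gcd(62, 19) = 1  (62 = 3×19 + 5, 19 = 3×5 + 4, 5 = 1×4 + 1, 4 = 4×1).
Back-substituting, 19×(-13) + 62×(4) = 1.
Scale by 17685: one solution is (-229905, 70740). Reduce a mod 62: (53, 269).
General: a = 53 + 62t, b = 269 - 19t.
a ≥ 0 ⇒ t ≥ 0; b ≥ 0 ⇒ t ≤ 14. So t ∈ [0, 14]: 15 solutions.

15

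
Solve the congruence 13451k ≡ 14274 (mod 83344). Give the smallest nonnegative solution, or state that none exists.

gcd(83344, 13451) = 1  (83344 = 6*13451 + 2638, 13451 = 5*2638 + 261, 2638 = 10*261 + 28, 261 = 9*28 + 9, 28 = 3*9 + 1, 9 = 9*1).
1 divides 14274, so solutions exist.
Back-substituting, 13451*(-8941) + 83344*(1443) = 1.
So 13451*(-8941) ≡ 1 (mod 83344); multiply by 14274: k ≡ -127623834 (mod 83344).
Smallest nonnegative: k = -127623834 mod 83344 = 59174.

59174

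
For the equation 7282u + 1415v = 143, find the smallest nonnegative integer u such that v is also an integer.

404

gcd(7282, 1415):
  7282 = 5*1415 + 207
  1415 = 6*207 + 173
  207 = 1*173 + 34
  173 = 5*34 + 3
  34 = 11*3 + 1
  3 = 3*1
so gcd(7282, 1415) = 1.
1 divides 143, so solutions exist.
Back-substitute for Bézout coefficients:
  1 = 34 - 11*3
  ... = 7282*(458) + 1415*(-2357)
Scale by 143/1 = 143: (u₀, v₀) = (65494, -337051).
General solution: u = 65494 + 1415t, v = -337051 - 7282t for integer t.
u ≥ 0: smallest is 65494 mod 1415 = 404 (at t = -46), with v = -2079.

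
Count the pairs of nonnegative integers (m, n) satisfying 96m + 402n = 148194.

23

gcd(402, 96):
  402 = 4*96 + 18
  96 = 5*18 + 6
  18 = 3*6
so gcd(402, 96) = 6.
Back-substitute for Bézout coefficients:
  6 = 96 - 5*18
  ... = 96*(21) + 402*(-5)
Scale by 24699: one solution is (518679, -123495). Reduce m mod 67: (32, 361).
General: m = 32 + 67t, n = 361 - 16t.
m ≥ 0 ⇒ t ≥ 0; n ≥ 0 ⇒ t ≤ 22. So t ∈ [0, 22]: 23 solutions.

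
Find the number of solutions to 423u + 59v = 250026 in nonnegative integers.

10

gcd(423, 59) = 1  (423 = 7·59 + 10, 59 = 5·10 + 9, 10 = 1·9 + 1, 9 = 9·1).
Back-substituting, 423·(6) + 59·(-43) = 1.
Scale by 250026: one solution is (1500156, -10751118). Reduce u mod 59: (22, 4080).
General: u = 22 + 59t, v = 4080 - 423t.
u ≥ 0 ⇒ t ≥ 0; v ≥ 0 ⇒ t ≤ 9. So t ∈ [0, 9]: 10 solutions.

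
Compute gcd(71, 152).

1

gcd(152, 71):
  152 = 2*71 + 10
  71 = 7*10 + 1
  10 = 10*1
so gcd(152, 71) = 1.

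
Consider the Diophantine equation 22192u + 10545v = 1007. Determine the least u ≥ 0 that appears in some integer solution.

gcd(22192, 10545):
  22192 = 2*10545 + 1102
  10545 = 9*1102 + 627
  1102 = 1*627 + 475
  627 = 1*475 + 152
  475 = 3*152 + 19
  152 = 8*19
so gcd(22192, 10545) = 19.
19 divides 1007, so solutions exist.
Back-substitute for Bézout coefficients:
  19 = 475 - 3*152
  ... = 22192*(67) + 10545*(-141)
Scale by 1007/19 = 53: (u₀, v₀) = (3551, -7473).
General solution: u = 3551 + 555t, v = -7473 - 1168t for integer t.
u ≥ 0: smallest is 3551 mod 555 = 221 (at t = -6), with v = -465.

221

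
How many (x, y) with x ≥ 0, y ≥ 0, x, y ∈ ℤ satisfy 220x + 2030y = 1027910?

gcd(2030, 220):
  2030 = 9*220 + 50
  220 = 4*50 + 20
  50 = 2*20 + 10
  20 = 2*10
so gcd(2030, 220) = 10.
Back-substitute for Bézout coefficients:
  10 = 50 - 2*20
  ... = 220*(-83) + 2030*(9)
Scale by 102791: one solution is (-8531653, 925119). Reduce x mod 203: (31, 503).
General: x = 31 + 203t, y = 503 - 22t.
x ≥ 0 ⇒ t ≥ 0; y ≥ 0 ⇒ t ≤ 22. So t ∈ [0, 22]: 23 solutions.

23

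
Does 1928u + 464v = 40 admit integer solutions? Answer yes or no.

gcd(1928, 464) = 8  (1928 = 4·464 + 72, 464 = 6·72 + 32, 72 = 2·32 + 8, 32 = 4·8).
8 divides 40, so integer solutions exist.

yes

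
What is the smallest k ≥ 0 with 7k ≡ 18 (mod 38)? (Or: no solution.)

gcd(38, 7) = 1.
1 divides 18, so solutions exist.
By Bézout, 7×(11) + 38×(-2) = 1.
So 7×(11) ≡ 1 (mod 38); multiply by 18: k ≡ 198 (mod 38).
Smallest nonnegative: k = 198 mod 38 = 8.

8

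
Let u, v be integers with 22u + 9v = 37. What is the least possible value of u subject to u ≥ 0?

gcd(22, 9) = 1  (22 = 2×9 + 4, 9 = 2×4 + 1, 4 = 4×1).
1 divides 37, so solutions exist.
Back-substituting, 22×(-2) + 9×(5) = 1.
Scale by 37/1 = 37: (u₀, v₀) = (-74, 185).
General solution: u = -74 + 9t, v = 185 - 22t for integer t.
u ≥ 0: smallest is -74 mod 9 = 7 (at t = 9), with v = -13.

7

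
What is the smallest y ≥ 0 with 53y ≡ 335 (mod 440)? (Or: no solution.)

355

gcd(440, 53) = 1  (440 = 8·53 + 16, 53 = 3·16 + 5, 16 = 3·5 + 1, 5 = 5·1).
1 divides 335, so solutions exist.
Back-substituting, 53·(-83) + 440·(10) = 1.
So 53·(-83) ≡ 1 (mod 440); multiply by 335: y ≡ -27805 (mod 440).
Smallest nonnegative: y = -27805 mod 440 = 355.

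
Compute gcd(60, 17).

1

gcd(60, 17) = 1  (60 = 3*17 + 9, 17 = 1*9 + 8, 9 = 1*8 + 1, 8 = 8*1).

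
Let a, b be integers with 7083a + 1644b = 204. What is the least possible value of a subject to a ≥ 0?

396

gcd(7083, 1644):
  7083 = 4*1644 + 507
  1644 = 3*507 + 123
  507 = 4*123 + 15
  123 = 8*15 + 3
  15 = 5*3
so gcd(7083, 1644) = 3.
3 divides 204, so solutions exist.
Back-substitute for Bézout coefficients:
  3 = 123 - 8*15
  ... = 7083*(-107) + 1644*(461)
Scale by 204/3 = 68: (a₀, b₀) = (-7276, 31348).
General solution: a = -7276 + 548t, b = 31348 - 2361t for integer t.
a ≥ 0: smallest is -7276 mod 548 = 396 (at t = 14), with b = -1706.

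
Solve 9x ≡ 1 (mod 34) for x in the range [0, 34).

19

gcd(34, 9):
  34 = 3·9 + 7
  9 = 1·7 + 2
  7 = 3·2 + 1
  2 = 2·1
so gcd(34, 9) = 1.
Back-substitute for Bézout coefficients:
  1 = 7 - 3·2
  ... = 9·(-15) + 34·(4)
So 9·-15 ≡ 1 (mod 34), and -15 mod 34 = 19.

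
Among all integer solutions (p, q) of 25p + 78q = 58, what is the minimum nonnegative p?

gcd(78, 25):
  78 = 3·25 + 3
  25 = 8·3 + 1
  3 = 3·1
so gcd(78, 25) = 1.
1 divides 58, so solutions exist.
Back-substitute for Bézout coefficients:
  1 = 25 - 8·3
  ... = 25·(25) + 78·(-8)
Scale by 58/1 = 58: (p₀, q₀) = (1450, -464).
General solution: p = 1450 + 78t, q = -464 - 25t for integer t.
p ≥ 0: smallest is 1450 mod 78 = 46 (at t = -18), with q = -14.

46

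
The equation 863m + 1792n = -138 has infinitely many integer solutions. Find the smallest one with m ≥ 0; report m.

gcd(1792, 863):
  1792 = 2·863 + 66
  863 = 13·66 + 5
  66 = 13·5 + 1
  5 = 5·1
so gcd(1792, 863) = 1.
1 divides -138, so solutions exist.
Back-substitute for Bézout coefficients:
  1 = 66 - 13·5
  ... = 863·(-353) + 1792·(170)
Scale by -138/1 = -138: (m₀, n₀) = (48714, -23460).
General solution: m = 48714 + 1792t, n = -23460 - 863t for integer t.
m ≥ 0: smallest is 48714 mod 1792 = 330 (at t = -27), with n = -159.

330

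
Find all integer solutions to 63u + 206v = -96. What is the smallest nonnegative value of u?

gcd(206, 63):
  206 = 3*63 + 17
  63 = 3*17 + 12
  17 = 1*12 + 5
  12 = 2*5 + 2
  5 = 2*2 + 1
  2 = 2*1
so gcd(206, 63) = 1.
1 divides -96, so solutions exist.
Back-substitute for Bézout coefficients:
  1 = 5 - 2*2
  ... = 63*(-85) + 206*(26)
Scale by -96/1 = -96: (u₀, v₀) = (8160, -2496).
General solution: u = 8160 + 206t, v = -2496 - 63t for integer t.
u ≥ 0: smallest is 8160 mod 206 = 126 (at t = -39), with v = -39.

126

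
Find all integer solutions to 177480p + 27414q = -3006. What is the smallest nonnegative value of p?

gcd(177480, 27414) = 18.
18 divides -3006, so solutions exist.
By Bézout, 177480·(694) + 27414·(-4493) = 18.
Scale by -3006/18 = -167: (p₀, q₀) = (-115898, 750331).
General solution: p = -115898 + 1523t, q = 750331 - 9860t for integer t.
p ≥ 0: smallest is -115898 mod 1523 = 1373 (at t = 77), with q = -8889.

1373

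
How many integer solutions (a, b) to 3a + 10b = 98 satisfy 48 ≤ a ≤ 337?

29

gcd(10, 3) = 1  (10 = 3*3 + 1, 3 = 3*1).
Back-substituting, 3*(-3) + 10*(1) = 1.
Scale by 98: particular solution (-294, 98); reduce a mod 10: (6, 8).
General solution: a = 6 + 10t, b = 8 - 3t for integer t.
48 ≤ 6 + 10t ≤ 337 gives t ∈ [5, 33], which is 29 values.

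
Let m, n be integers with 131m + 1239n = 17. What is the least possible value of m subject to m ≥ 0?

gcd(1239, 131) = 1.
1 divides 17, so solutions exist.
By Bézout, 131*(227) + 1239*(-24) = 1.
Scale by 17/1 = 17: (m₀, n₀) = (3859, -408).
General solution: m = 3859 + 1239t, n = -408 - 131t for integer t.
m ≥ 0: smallest is 3859 mod 1239 = 142 (at t = -3), with n = -15.

142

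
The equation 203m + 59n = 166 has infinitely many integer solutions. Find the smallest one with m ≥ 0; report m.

gcd(203, 59):
  203 = 3·59 + 26
  59 = 2·26 + 7
  26 = 3·7 + 5
  7 = 1·5 + 2
  5 = 2·2 + 1
  2 = 2·1
so gcd(203, 59) = 1.
1 divides 166, so solutions exist.
Back-substitute for Bézout coefficients:
  1 = 5 - 2·2
  ... = 203·(25) + 59·(-86)
Scale by 166/1 = 166: (m₀, n₀) = (4150, -14276).
General solution: m = 4150 + 59t, n = -14276 - 203t for integer t.
m ≥ 0: smallest is 4150 mod 59 = 20 (at t = -70), with n = -66.

20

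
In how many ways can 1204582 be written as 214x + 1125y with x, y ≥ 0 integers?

gcd(1125, 214):
  1125 = 5×214 + 55
  214 = 3×55 + 49
  55 = 1×49 + 6
  49 = 8×6 + 1
  6 = 6×1
so gcd(1125, 214) = 1.
Back-substitute for Bézout coefficients:
  1 = 49 - 8×6
  ... = 214×(184) + 1125×(-35)
Scale by 1204582: one solution is (221643088, -42160370). Reduce x mod 1125: (88, 1054).
General: x = 88 + 1125t, y = 1054 - 214t.
x ≥ 0 ⇒ t ≥ 0; y ≥ 0 ⇒ t ≤ 4. So t ∈ [0, 4]: 5 solutions.

5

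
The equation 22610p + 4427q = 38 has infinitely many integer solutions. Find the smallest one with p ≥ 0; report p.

56

gcd(22610, 4427) = 19.
19 divides 38, so solutions exist.
By Bézout, 22610*(28) + 4427*(-143) = 19.
Scale by 38/19 = 2: (p₀, q₀) = (56, -286).
General solution: p = 56 + 233t, q = -286 - 1190t for integer t.
p ≥ 0: smallest is 56 mod 233 = 56 (at t = 0), with q = -286.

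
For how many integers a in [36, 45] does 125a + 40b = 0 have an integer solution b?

gcd(125, 40):
  125 = 3·40 + 5
  40 = 8·5
so gcd(125, 40) = 5.
Back-substitute for Bézout coefficients:
  5 = 125 - 3·40
  ... = 125·(1) + 40·(-3)
Scale by 0: particular solution (0, 0); reduce a mod 8: (0, 0).
General solution: a = 0 + 8t, b = 0 - 25t for integer t.
36 ≤ 0 + 8t ≤ 45 gives t ∈ [5, 5], which is 1 value.

1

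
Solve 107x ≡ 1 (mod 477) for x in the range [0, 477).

107

gcd(477, 107) = 1.
By Bézout, 107*(107) + 477*(-24) = 1.
So 107*107 ≡ 1 (mod 477), and 107 mod 477 = 107.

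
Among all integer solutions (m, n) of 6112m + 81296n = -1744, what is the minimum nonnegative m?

2354

gcd(81296, 6112):
  81296 = 13*6112 + 1840
  6112 = 3*1840 + 592
  1840 = 3*592 + 64
  592 = 9*64 + 16
  64 = 4*16
so gcd(81296, 6112) = 16.
16 divides -1744, so solutions exist.
Back-substitute for Bézout coefficients:
  16 = 592 - 9*64
  ... = 6112*(1237) + 81296*(-93)
Scale by -1744/16 = -109: (m₀, n₀) = (-134833, 10137).
General solution: m = -134833 + 5081t, n = 10137 - 382t for integer t.
m ≥ 0: smallest is -134833 mod 5081 = 2354 (at t = 27), with n = -177.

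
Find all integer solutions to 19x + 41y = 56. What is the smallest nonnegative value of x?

gcd(41, 19) = 1.
1 divides 56, so solutions exist.
By Bézout, 19*(13) + 41*(-6) = 1.
Scale by 56/1 = 56: (x₀, y₀) = (728, -336).
General solution: x = 728 + 41t, y = -336 - 19t for integer t.
x ≥ 0: smallest is 728 mod 41 = 31 (at t = -17), with y = -13.

31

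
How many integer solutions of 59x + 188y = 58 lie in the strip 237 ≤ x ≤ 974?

gcd(188, 59) = 1  (188 = 3*59 + 11, 59 = 5*11 + 4, 11 = 2*4 + 3, 4 = 1*3 + 1, 3 = 3*1).
Back-substituting, 59*(51) + 188*(-16) = 1.
Scale by 58: particular solution (2958, -928); reduce x mod 188: (138, -43).
General solution: x = 138 + 188t, y = -43 - 59t for integer t.
237 ≤ 138 + 188t ≤ 974 gives t ∈ [1, 4], which is 4 values.

4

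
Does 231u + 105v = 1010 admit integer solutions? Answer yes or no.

gcd(231, 105) = 21  (231 = 2×105 + 21, 105 = 5×21).
21 does not divide 1010 (remainder 2), so no integer solutions.

no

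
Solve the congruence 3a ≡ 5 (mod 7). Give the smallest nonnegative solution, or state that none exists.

4

gcd(7, 3) = 1  (7 = 2*3 + 1, 3 = 3*1).
1 divides 5, so solutions exist.
Back-substituting, 3*(-2) + 7*(1) = 1.
So 3*(-2) ≡ 1 (mod 7); multiply by 5: a ≡ -10 (mod 7).
Smallest nonnegative: a = -10 mod 7 = 4.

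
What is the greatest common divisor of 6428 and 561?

1

gcd(6428, 561) = 1  (6428 = 11·561 + 257, 561 = 2·257 + 47, 257 = 5·47 + 22, 47 = 2·22 + 3, 22 = 7·3 + 1, 3 = 3·1).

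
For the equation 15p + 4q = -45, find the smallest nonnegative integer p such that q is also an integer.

gcd(15, 4):
  15 = 3·4 + 3
  4 = 1·3 + 1
  3 = 3·1
so gcd(15, 4) = 1.
1 divides -45, so solutions exist.
Back-substitute for Bézout coefficients:
  1 = 4 - 1·3
  ... = 15·(-1) + 4·(4)
Scale by -45/1 = -45: (p₀, q₀) = (45, -180).
General solution: p = 45 + 4t, q = -180 - 15t for integer t.
p ≥ 0: smallest is 45 mod 4 = 1 (at t = -11), with q = -15.

1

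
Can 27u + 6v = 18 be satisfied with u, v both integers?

gcd(27, 6) = 3  (27 = 4*6 + 3, 6 = 2*3).
3 divides 18, so integer solutions exist.

yes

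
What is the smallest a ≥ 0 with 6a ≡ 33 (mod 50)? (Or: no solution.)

no solution

gcd(50, 6):
  50 = 8*6 + 2
  6 = 3*2
so gcd(50, 6) = 2.
2 does not divide 33, so the congruence has no solution.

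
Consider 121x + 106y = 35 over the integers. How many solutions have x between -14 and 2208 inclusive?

21

gcd(121, 106) = 1  (121 = 1·106 + 15, 106 = 7·15 + 1, 15 = 15·1).
Back-substituting, 121·(-7) + 106·(8) = 1.
Scale by 35: particular solution (-245, 280); reduce x mod 106: (73, -83).
General solution: x = 73 + 106t, y = -83 - 121t for integer t.
-14 ≤ 73 + 106t ≤ 2208 gives t ∈ [0, 20], which is 21 values.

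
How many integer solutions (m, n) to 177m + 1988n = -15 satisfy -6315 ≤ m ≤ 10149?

gcd(1988, 177) = 1  (1988 = 11*177 + 41, 177 = 4*41 + 13, 41 = 3*13 + 2, 13 = 6*2 + 1, 2 = 2*1).
Back-substituting, 177*(921) + 1988*(-82) = 1.
Scale by -15: particular solution (-13815, 1230); reduce m mod 1988: (101, -9).
General solution: m = 101 + 1988t, n = -9 - 177t for integer t.
-6315 ≤ 101 + 1988t ≤ 10149 gives t ∈ [-3, 5], which is 9 values.

9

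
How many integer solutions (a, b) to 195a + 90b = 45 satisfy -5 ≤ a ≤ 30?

6

gcd(195, 90) = 15.
By Bézout, 195×(1) + 90×(-2) = 15.
Particular solution: (3, -6).
General solution: a = 3 + 6t, b = -6 - 13t for integer t.
-5 ≤ 3 + 6t ≤ 30 gives t ∈ [-1, 4], which is 6 values.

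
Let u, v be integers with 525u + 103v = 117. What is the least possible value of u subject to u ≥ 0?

gcd(525, 103):
  525 = 5·103 + 10
  103 = 10·10 + 3
  10 = 3·3 + 1
  3 = 3·1
so gcd(525, 103) = 1.
1 divides 117, so solutions exist.
Back-substitute for Bézout coefficients:
  1 = 10 - 3·3
  ... = 525·(31) + 103·(-158)
Scale by 117/1 = 117: (u₀, v₀) = (3627, -18486).
General solution: u = 3627 + 103t, v = -18486 - 525t for integer t.
u ≥ 0: smallest is 3627 mod 103 = 22 (at t = -35), with v = -111.

22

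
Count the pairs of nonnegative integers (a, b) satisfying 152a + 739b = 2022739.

gcd(739, 152) = 1.
By Bézout, 152·(141) + 739·(-29) = 1.
One solution: (234, 2689).
General: a = 234 + 739t, b = 2689 - 152t.
a ≥ 0 ⇒ t ≥ 0; b ≥ 0 ⇒ t ≤ 17. So t ∈ [0, 17]: 18 solutions.

18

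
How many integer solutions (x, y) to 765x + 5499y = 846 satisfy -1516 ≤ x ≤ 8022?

15

gcd(5499, 765) = 9  (5499 = 7×765 + 144, 765 = 5×144 + 45, 144 = 3×45 + 9, 45 = 5×9).
Back-substituting, 765×(-115) + 5499×(16) = 9.
Scale by 94: particular solution (-10810, 1504); reduce x mod 611: (188, -26).
General solution: x = 188 + 611t, y = -26 - 85t for integer t.
-1516 ≤ 188 + 611t ≤ 8022 gives t ∈ [-2, 12], which is 15 values.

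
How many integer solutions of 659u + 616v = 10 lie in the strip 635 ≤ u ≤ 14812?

gcd(659, 616) = 1.
By Bézout, 659·(43) + 616·(-46) = 1.
Particular solution: (430, -460).
General solution: u = 430 + 616t, v = -460 - 659t for integer t.
635 ≤ 430 + 616t ≤ 14812 gives t ∈ [1, 23], which is 23 values.

23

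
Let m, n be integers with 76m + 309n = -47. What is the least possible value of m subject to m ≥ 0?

223

gcd(309, 76) = 1  (309 = 4*76 + 5, 76 = 15*5 + 1, 5 = 5*1).
1 divides -47, so solutions exist.
Back-substituting, 76*(61) + 309*(-15) = 1.
Scale by -47/1 = -47: (m₀, n₀) = (-2867, 705).
General solution: m = -2867 + 309t, n = 705 - 76t for integer t.
m ≥ 0: smallest is -2867 mod 309 = 223 (at t = 10), with n = -55.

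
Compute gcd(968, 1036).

gcd(1036, 968):
  1036 = 1*968 + 68
  968 = 14*68 + 16
  68 = 4*16 + 4
  16 = 4*4
so gcd(1036, 968) = 4.

4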